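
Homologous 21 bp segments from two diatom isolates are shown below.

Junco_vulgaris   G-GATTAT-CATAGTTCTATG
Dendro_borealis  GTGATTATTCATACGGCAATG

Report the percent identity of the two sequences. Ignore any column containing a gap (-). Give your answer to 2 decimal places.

Excluding the 2 gap columns leaves 19 comparable sites.
Differing sites — 14:G/C; 15:T/G; 16:T/G; 18:T/A.
15 of the 19 comparable sites match, so the percent identity is 15/19 × 100 = 78.95%.

78.95%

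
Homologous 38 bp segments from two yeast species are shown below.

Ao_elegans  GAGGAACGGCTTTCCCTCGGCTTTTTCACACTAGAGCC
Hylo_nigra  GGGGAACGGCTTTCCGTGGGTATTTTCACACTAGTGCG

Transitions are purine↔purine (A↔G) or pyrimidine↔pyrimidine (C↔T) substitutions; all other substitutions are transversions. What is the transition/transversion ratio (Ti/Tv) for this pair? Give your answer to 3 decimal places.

Differing sites — 2:A/G (Ti); 16:C/G (Tv); 18:C/G (Tv); 21:C/T (Ti); 22:T/A (Tv); 35:A/T (Tv); 38:C/G (Tv).
Of the 7 differences, 2 transitions and 5 transversions, so Ti/Tv = 2/5 = 0.400.

0.400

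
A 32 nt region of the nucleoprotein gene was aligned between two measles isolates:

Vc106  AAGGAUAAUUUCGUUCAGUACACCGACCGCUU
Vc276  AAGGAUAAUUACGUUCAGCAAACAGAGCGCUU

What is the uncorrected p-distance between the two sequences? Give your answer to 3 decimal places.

0.156

Mismatches occur at site 11 (U↔A), site 19 (U↔C), site 21 (C↔A), site 24 (C↔A), site 27 (C↔G).
There are 5 differences over 32 sites, so p = 5/32 = 0.156.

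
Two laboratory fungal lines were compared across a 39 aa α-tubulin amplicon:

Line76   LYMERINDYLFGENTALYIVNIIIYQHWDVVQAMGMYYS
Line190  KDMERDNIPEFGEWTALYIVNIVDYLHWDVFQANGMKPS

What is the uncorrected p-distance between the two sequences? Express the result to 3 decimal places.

Differing sites — 1:L/K; 2:Y/D; 6:I/D; 8:D/I; 9:Y/P; 10:L/E; 14:N/W; 23:I/V; 24:I/D; 26:Q/L; 31:V/F; 34:M/N; 37:Y/K; 38:Y/P.
There are 14 differences over 39 sites, so p = 14/39 = 0.359.

0.359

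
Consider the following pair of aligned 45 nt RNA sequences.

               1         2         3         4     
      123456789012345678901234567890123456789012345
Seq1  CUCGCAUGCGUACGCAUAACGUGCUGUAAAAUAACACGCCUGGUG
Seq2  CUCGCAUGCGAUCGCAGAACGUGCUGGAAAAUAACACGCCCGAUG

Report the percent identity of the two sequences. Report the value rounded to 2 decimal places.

Mismatches occur at site 11 (U→A), site 12 (A→U), site 17 (U→G), site 27 (U→G), site 41 (U→C), site 43 (G→A).
39 of the 45 sites match, so the percent identity is 39/45 × 100 = 86.67%.

86.67%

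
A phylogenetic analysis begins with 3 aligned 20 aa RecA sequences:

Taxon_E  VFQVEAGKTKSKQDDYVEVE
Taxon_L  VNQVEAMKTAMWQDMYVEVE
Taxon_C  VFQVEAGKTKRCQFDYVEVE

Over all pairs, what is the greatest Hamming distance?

7

Pairwise Hamming distances:
  Taxon_E vs Taxon_L: 6
  Taxon_E vs Taxon_C: 3
  Taxon_L vs Taxon_C: 7
The largest is 7, between Taxon_L and Taxon_C.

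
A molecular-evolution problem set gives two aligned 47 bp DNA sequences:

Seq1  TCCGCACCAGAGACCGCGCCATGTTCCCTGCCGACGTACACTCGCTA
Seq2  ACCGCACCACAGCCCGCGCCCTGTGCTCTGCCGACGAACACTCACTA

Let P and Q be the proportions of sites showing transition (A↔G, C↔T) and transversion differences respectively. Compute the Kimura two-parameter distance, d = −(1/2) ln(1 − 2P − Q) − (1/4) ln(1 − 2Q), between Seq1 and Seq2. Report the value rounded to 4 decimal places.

Differing sites — 1:T/A (Tv); 10:G/C (Tv); 13:A/C (Tv); 21:A/C (Tv); 25:T/G (Tv); 27:C/T (Ti); 37:T/A (Tv); 44:G/A (Ti).
Of the 8 differences, 2 transitions and 6 transversions over 47 sites: P = 2/47 = 0.042553, Q = 6/47 = 0.127660.
d = −0.5·ln(0.787234) − 0.25·ln(0.744680) = −0.5·(-0.239230) − 0.25·(-0.294801) = 0.1933.

0.1933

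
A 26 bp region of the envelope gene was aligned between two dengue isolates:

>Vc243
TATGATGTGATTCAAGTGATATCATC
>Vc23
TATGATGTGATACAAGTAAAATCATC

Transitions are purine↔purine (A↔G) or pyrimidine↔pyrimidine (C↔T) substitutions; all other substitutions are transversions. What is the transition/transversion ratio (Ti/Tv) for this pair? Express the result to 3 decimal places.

Differing sites — 12:T/A (Tv); 18:G/A (Ti); 20:T/A (Tv).
Of the 3 differences, 1 transition and 2 transversions, so Ti/Tv = 1/2 = 0.500.

0.500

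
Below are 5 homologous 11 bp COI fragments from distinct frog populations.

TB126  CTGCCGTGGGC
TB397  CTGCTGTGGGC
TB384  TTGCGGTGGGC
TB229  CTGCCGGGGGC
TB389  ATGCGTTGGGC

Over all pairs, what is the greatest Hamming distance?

4

Pairwise Hamming distances:
  TB126 vs TB397: 1
  TB126 vs TB384: 2
  TB126 vs TB229: 1
  TB126 vs TB389: 3
  TB397 vs TB384: 2
  TB397 vs TB229: 2
  TB397 vs TB389: 3
  TB384 vs TB229: 3
  TB384 vs TB389: 2
  TB229 vs TB389: 4
The largest is 4, between TB229 and TB389.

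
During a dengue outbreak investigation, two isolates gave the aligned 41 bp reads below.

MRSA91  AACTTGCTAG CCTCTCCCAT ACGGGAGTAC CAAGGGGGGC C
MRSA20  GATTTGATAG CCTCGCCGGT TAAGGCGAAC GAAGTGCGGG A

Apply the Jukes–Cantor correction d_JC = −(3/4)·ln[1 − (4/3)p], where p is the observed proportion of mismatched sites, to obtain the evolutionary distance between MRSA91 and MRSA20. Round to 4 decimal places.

The sequences differ at positions 1 (A/G), 3 (C/T), 7 (C/A), 15 (T/G), 18 (C/G), 19 (A/G), 21 (A/T), 22 (C/A), 23 (G/A), 26 (A/C), 28 (T/A), 31 (C/G), 35 (G/T), 37 (G/C), 40 (C/G), 41 (C/A).
p = 16/41 = 0.390244.
d = −0.75 · ln(1 − (4/3)·0.390244) = −0.75 · ln(0.479675) = −0.75 · (-0.734646) = 0.5510.

0.5510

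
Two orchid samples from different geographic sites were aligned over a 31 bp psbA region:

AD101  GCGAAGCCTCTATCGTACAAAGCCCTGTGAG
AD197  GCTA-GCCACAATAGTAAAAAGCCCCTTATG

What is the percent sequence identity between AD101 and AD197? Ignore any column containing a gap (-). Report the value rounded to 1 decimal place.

70.0%

Excluding the 1 gap column leaves 30 comparable sites.
Differing sites — 3:G/T; 9:T/A; 11:T/A; 14:C/A; 18:C/A; 26:T/C; 27:G/T; 29:G/A; 30:A/T.
21 of the 30 comparable sites match, so the percent identity is 21/30 × 100 = 70.0%.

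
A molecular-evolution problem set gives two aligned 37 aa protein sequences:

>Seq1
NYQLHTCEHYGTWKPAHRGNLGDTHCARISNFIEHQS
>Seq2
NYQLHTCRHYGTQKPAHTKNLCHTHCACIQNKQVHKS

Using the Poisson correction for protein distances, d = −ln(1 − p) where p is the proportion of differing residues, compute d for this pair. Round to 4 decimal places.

0.3920

The sequences differ at positions 8 (E/R), 13 (W/Q), 18 (R/T), 19 (G/K), 22 (G/C), 23 (D/H), 28 (R/C), 30 (S/Q), 32 (F/K), 33 (I/Q), 34 (E/V), 36 (Q/K).
p = 12/37 = 0.324324.
d = −ln(1 − 0.324324) = −ln(0.675676) = 0.3920.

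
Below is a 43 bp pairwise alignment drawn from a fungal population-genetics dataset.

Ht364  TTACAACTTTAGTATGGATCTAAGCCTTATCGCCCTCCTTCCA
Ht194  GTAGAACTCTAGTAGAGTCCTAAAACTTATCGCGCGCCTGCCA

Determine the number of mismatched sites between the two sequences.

Mismatches occur at site 1 (T→G), site 4 (C→G), site 9 (T→C), site 15 (T→G), site 16 (G→A), site 18 (A→T), site 19 (T→C), site 24 (G→A), site 25 (C→A), site 34 (C→G), site 36 (T→G), site 40 (T→G).
That gives 12 mismatches out of 43 aligned sites, so the Hamming distance is 12.

12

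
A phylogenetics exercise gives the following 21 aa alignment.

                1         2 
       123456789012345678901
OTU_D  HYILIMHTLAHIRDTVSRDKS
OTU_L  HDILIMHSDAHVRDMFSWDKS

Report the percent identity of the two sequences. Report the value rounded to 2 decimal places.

66.67%

Mismatches occur at site 2 (Y/D), site 8 (T/S), site 9 (L/D), site 12 (I/V), site 15 (T/M), site 16 (V/F), site 18 (R/W).
14 of the 21 sites match, so the percent identity is 14/21 × 100 = 66.67%.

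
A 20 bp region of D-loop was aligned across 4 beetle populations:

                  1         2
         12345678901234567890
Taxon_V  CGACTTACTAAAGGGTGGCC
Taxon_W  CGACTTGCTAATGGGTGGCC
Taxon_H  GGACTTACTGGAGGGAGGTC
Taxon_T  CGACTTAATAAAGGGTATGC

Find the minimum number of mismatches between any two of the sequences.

2

Pairwise Hamming distances:
  Taxon_V vs Taxon_W: 2
  Taxon_V vs Taxon_H: 5
  Taxon_V vs Taxon_T: 4
  Taxon_W vs Taxon_H: 7
  Taxon_W vs Taxon_T: 6
  Taxon_H vs Taxon_T: 8
The smallest is 2, between Taxon_V and Taxon_W.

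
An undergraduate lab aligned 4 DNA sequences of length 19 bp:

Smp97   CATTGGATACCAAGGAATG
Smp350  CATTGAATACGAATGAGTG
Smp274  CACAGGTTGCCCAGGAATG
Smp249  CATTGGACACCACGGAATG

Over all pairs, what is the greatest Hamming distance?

Pairwise Hamming distances:
  Smp97 vs Smp350: 4
  Smp97 vs Smp274: 5
  Smp97 vs Smp249: 2
  Smp350 vs Smp274: 9
  Smp350 vs Smp249: 6
  Smp274 vs Smp249: 7
The largest is 9, between Smp350 and Smp274.

9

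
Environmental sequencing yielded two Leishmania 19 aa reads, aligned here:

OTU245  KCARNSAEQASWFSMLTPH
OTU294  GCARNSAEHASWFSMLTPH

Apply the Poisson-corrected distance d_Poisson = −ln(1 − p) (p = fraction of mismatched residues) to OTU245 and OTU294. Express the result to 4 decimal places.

Mismatches occur at site 1 (K↔G), site 9 (Q↔H).
p = 2/19 = 0.105263.
d = −ln(1 − 0.105263) = −ln(0.894737) = 0.1112.

0.1112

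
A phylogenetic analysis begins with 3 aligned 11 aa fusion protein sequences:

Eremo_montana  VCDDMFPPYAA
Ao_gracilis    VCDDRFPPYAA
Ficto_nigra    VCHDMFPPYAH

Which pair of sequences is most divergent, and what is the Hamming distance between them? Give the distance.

3

Pairwise Hamming distances:
  Eremo_montana vs Ao_gracilis: 1
  Eremo_montana vs Ficto_nigra: 2
  Ao_gracilis vs Ficto_nigra: 3
The largest is 3, between Ao_gracilis and Ficto_nigra.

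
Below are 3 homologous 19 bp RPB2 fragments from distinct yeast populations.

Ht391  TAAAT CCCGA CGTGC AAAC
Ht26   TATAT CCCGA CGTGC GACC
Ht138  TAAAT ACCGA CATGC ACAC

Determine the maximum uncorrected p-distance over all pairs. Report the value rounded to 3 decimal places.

Pairwise Hamming distances:
  Ht391 vs Ht26: 3
  Ht391 vs Ht138: 3
  Ht26 vs Ht138: 6
The largest is 6 mismatches, between Ht26 and Ht138; p = 6/19 = 0.316.

0.316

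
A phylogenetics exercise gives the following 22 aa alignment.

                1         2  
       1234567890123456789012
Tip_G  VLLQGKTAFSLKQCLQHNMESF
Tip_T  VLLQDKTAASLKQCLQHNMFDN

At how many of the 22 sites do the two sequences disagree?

5

Differing sites — 5:G/D; 9:F/A; 20:E/F; 21:S/D; 22:F/N.
That gives 5 mismatches out of 22 aligned sites, so the Hamming distance is 5.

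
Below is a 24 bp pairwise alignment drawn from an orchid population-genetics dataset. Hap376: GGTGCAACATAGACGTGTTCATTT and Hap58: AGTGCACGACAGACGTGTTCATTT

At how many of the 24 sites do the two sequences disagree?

4

The sequences differ at positions 1 (G/A), 7 (A/C), 8 (C/G), 10 (T/C).
That gives 4 mismatches out of 24 aligned sites, so the Hamming distance is 4.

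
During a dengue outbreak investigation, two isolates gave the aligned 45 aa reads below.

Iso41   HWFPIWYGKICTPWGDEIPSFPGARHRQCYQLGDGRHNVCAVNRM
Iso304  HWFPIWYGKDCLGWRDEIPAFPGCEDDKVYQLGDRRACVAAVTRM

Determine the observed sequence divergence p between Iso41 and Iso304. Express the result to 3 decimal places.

Differing sites — 10:I/D; 12:T/L; 13:P/G; 15:G/R; 20:S/A; 24:A/C; 25:R/E; 26:H/D; 27:R/D; 28:Q/K; 29:C/V; 35:G/R; 37:H/A; 38:N/C; 40:C/A; 43:N/T.
There are 16 differences over 45 sites, so p = 16/45 = 0.356.

0.356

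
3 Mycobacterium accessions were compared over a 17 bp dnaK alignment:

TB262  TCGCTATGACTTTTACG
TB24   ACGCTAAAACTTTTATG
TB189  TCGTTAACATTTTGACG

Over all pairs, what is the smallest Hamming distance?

4

Pairwise Hamming distances:
  TB262 vs TB24: 4
  TB262 vs TB189: 5
  TB24 vs TB189: 6
The smallest is 4, between TB262 and TB24.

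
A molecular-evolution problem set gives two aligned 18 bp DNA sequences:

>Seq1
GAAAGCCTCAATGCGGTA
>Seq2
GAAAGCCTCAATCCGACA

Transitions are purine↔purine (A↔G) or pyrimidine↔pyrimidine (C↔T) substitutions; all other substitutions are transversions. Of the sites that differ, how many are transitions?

Differing sites — 13:G/C (Tv); 16:G/A (Ti); 17:T/C (Ti).
Of the 3 differences, 2 transitions and 1 transversion, so the answer is 2.

2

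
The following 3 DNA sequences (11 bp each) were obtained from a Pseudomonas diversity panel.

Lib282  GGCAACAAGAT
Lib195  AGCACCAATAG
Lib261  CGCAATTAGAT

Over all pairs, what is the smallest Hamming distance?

Pairwise Hamming distances:
  Lib282 vs Lib195: 4
  Lib282 vs Lib261: 3
  Lib195 vs Lib261: 6
The smallest is 3, between Lib282 and Lib261.

3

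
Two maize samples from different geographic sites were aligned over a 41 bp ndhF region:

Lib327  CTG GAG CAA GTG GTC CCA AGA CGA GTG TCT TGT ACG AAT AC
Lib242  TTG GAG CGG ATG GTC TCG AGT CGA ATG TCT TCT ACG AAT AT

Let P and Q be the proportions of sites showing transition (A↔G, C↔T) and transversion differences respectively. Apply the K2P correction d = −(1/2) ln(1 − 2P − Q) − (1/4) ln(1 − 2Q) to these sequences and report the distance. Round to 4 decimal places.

Mismatches occur at site 1 (C↔T, transition), site 8 (A↔G, transition), site 9 (A↔G, transition), site 10 (G↔A, transition), site 16 (C↔T, transition), site 18 (A↔G, transition), site 21 (A↔T, transversion), site 25 (G↔A, transition), site 32 (G↔C, transversion), site 41 (C↔T, transition).
Of the 10 differences, 8 transitions and 2 transversions over 41 sites: P = 8/41 = 0.195122, Q = 2/41 = 0.048780.
d = −0.5·ln(0.560976) − 0.25·ln(0.902440) = −0.5·(-0.578077) − 0.25·(-0.102653) = 0.3147.

0.3147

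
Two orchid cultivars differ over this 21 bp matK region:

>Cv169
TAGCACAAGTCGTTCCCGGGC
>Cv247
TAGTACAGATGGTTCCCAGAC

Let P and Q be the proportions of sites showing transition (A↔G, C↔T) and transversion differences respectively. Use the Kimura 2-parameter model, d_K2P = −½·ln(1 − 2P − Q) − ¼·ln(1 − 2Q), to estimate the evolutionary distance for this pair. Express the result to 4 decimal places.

0.3960

Differing sites — 4:C/T (Ti); 8:A/G (Ti); 9:G/A (Ti); 11:C/G (Tv); 18:G/A (Ti); 20:G/A (Ti).
Of the 6 differences, 5 transitions and 1 transversion over 21 sites: P = 5/21 = 0.238095, Q = 1/21 = 0.047619.
d = −0.5·ln(0.476191) − 0.25·ln(0.904762) = −0.5·(-0.741936) − 0.25·(-0.100083) = 0.3960.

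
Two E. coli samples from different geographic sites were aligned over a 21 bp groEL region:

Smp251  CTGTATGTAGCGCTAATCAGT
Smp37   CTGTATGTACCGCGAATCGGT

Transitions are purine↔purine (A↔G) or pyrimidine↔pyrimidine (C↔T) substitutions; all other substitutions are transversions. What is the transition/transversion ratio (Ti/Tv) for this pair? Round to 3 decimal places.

Differing sites — 10:G/C (Tv); 14:T/G (Tv); 19:A/G (Ti).
Of the 3 differences, 1 transition and 2 transversions, so Ti/Tv = 1/2 = 0.500.

0.500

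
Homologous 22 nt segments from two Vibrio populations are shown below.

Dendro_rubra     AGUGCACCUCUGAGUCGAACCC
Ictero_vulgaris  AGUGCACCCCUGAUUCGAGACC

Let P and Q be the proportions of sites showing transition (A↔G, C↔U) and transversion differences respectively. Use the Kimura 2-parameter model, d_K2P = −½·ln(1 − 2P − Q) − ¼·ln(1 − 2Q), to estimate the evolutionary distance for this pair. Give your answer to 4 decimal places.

The sequences differ at positions 9 (U/C, transition), 14 (G/U, transversion), 19 (A/G, transition), 20 (C/A, transversion).
Of the 4 differences, 2 transitions and 2 transversions over 22 sites: P = 2/22 = 0.090909, Q = 2/22 = 0.090909.
d = −0.5·ln(0.727273) − 0.25·ln(0.818182) = −0.5·(-0.318453) − 0.25·(-0.200670) = 0.2094.

0.2094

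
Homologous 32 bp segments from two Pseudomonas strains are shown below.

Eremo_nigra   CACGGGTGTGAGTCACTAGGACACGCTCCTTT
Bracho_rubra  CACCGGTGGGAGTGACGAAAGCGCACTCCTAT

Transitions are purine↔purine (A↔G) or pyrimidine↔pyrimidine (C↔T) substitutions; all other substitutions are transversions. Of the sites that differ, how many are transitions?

Differing sites — 4:G/C (Tv); 9:T/G (Tv); 14:C/G (Tv); 17:T/G (Tv); 19:G/A (Ti); 20:G/A (Ti); 21:A/G (Ti); 23:A/G (Ti); 25:G/A (Ti); 31:T/A (Tv).
Of the 10 differences, 5 transitions and 5 transversions, so the answer is 5.

5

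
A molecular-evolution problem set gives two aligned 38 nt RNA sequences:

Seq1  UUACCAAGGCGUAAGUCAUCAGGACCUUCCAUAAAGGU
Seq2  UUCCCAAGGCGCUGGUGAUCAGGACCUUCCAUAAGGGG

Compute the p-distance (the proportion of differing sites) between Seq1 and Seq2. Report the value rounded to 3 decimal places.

0.184

Differing sites — 3:A/C; 12:U/C; 13:A/U; 14:A/G; 17:C/G; 35:A/G; 38:U/G.
There are 7 differences over 38 sites, so p = 7/38 = 0.184.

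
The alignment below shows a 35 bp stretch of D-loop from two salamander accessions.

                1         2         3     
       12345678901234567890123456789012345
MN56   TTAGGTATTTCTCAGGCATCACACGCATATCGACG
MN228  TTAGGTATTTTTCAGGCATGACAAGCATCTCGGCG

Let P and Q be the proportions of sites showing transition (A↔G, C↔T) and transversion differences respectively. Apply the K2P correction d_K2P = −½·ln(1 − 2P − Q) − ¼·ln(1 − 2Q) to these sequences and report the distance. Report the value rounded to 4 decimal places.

Mismatches occur at site 11 (C/T, transition), site 20 (C/G, transversion), site 24 (C/A, transversion), site 29 (A/C, transversion), site 33 (A/G, transition).
Of the 5 differences, 2 transitions and 3 transversions over 35 sites: P = 2/35 = 0.057143, Q = 3/35 = 0.085714.
d = −0.5·ln(0.800000) − 0.25·ln(0.828572) = −0.5·(-0.223144) − 0.25·(-0.188052) = 0.1586.

0.1586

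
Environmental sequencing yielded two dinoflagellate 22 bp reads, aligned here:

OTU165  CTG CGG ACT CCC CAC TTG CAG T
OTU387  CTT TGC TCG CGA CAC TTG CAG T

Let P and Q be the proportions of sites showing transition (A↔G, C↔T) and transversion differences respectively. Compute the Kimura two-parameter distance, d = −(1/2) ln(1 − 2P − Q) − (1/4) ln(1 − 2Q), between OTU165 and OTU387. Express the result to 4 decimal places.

0.4231

The sequences differ at positions 3 (G/T, transversion), 4 (C/T, transition), 6 (G/C, transversion), 7 (A/T, transversion), 9 (T/G, transversion), 11 (C/G, transversion), 12 (C/A, transversion).
Of the 7 differences, 1 transition and 6 transversions over 22 sites: P = 1/22 = 0.045455, Q = 6/22 = 0.272727.
d = −0.5·ln(0.636363) − 0.25·ln(0.454546) = −0.5·(-0.451986) − 0.25·(-0.788456) = 0.4231.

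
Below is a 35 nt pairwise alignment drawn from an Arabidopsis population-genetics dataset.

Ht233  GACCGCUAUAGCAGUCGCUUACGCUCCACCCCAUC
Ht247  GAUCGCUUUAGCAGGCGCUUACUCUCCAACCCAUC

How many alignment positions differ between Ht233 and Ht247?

Differing sites — 3:C/U; 8:A/U; 15:U/G; 23:G/U; 29:C/A.
That gives 5 mismatches out of 35 aligned sites, so the Hamming distance is 5.

5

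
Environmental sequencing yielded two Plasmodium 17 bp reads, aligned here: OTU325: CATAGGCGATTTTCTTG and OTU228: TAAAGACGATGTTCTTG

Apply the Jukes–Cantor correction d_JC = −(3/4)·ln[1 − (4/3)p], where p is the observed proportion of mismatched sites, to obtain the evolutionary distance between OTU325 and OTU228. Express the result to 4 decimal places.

0.2824

The sequences differ at positions 1 (C/T), 3 (T/A), 6 (G/A), 11 (T/G).
p = 4/17 = 0.235294.
d = −0.75 · ln(1 − (4/3)·0.235294) = −0.75 · ln(0.686275) = −0.75 · (-0.376477) = 0.2824.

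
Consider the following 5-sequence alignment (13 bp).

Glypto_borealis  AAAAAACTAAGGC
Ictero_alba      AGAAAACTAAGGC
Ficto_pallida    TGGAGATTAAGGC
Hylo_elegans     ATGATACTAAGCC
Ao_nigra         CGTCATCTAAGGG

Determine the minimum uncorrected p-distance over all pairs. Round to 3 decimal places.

Pairwise Hamming distances:
  Glypto_borealis vs Ictero_alba: 1
  Glypto_borealis vs Ficto_pallida: 5
  Glypto_borealis vs Hylo_elegans: 4
  Glypto_borealis vs Ao_nigra: 6
  Ictero_alba vs Ficto_pallida: 4
  Ictero_alba vs Hylo_elegans: 4
  Ictero_alba vs Ao_nigra: 5
  Ficto_pallida vs Hylo_elegans: 5
  Ficto_pallida vs Ao_nigra: 7
  Hylo_elegans vs Ao_nigra: 8
The smallest is 1 mismatch, between Glypto_borealis and Ictero_alba; p = 1/13 = 0.077.

0.077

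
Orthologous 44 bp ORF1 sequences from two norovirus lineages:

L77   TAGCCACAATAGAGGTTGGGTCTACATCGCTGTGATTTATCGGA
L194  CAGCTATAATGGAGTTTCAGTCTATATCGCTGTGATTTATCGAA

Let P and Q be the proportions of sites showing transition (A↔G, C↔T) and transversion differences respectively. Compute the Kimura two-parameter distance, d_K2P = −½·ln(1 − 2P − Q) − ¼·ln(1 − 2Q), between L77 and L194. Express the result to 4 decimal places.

0.2498

The sequences differ at positions 1 (T/C, transition), 5 (C/T, transition), 7 (C/T, transition), 11 (A/G, transition), 15 (G/T, transversion), 18 (G/C, transversion), 19 (G/A, transition), 25 (C/T, transition), 43 (G/A, transition).
Of the 9 differences, 7 transitions and 2 transversions over 44 sites: P = 7/44 = 0.159091, Q = 2/44 = 0.045455.
d = −0.5·ln(0.636363) − 0.25·ln(0.909090) = −0.5·(-0.451986) − 0.25·(-0.095311) = 0.2498.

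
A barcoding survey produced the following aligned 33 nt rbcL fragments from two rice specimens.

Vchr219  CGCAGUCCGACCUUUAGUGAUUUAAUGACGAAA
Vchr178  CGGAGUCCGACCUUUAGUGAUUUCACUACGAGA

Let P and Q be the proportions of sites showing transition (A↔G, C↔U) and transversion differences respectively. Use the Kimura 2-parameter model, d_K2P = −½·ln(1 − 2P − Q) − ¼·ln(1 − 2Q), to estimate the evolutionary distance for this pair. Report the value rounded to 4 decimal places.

0.1694

Mismatches occur at site 3 (C/G, transversion), site 24 (A/C, transversion), site 26 (U/C, transition), site 27 (G/U, transversion), site 32 (A/G, transition).
Of the 5 differences, 2 transitions and 3 transversions over 33 sites: P = 2/33 = 0.060606, Q = 3/33 = 0.090909.
d = −0.5·ln(0.787879) − 0.25·ln(0.818182) = −0.5·(-0.238411) − 0.25·(-0.200670) = 0.1694.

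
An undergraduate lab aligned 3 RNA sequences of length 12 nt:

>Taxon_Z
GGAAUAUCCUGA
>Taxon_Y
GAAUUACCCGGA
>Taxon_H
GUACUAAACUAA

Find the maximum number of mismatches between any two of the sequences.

6

Pairwise Hamming distances:
  Taxon_Z vs Taxon_Y: 4
  Taxon_Z vs Taxon_H: 5
  Taxon_Y vs Taxon_H: 6
The largest is 6, between Taxon_Y and Taxon_H.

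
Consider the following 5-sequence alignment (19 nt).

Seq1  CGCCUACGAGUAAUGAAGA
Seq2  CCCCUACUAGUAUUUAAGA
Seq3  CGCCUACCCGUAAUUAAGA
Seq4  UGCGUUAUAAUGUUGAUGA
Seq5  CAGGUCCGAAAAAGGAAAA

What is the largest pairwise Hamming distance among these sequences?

Pairwise Hamming distances:
  Seq1 vs Seq2: 4
  Seq1 vs Seq3: 3
  Seq1 vs Seq4: 9
  Seq1 vs Seq5: 8
  Seq2 vs Seq3: 4
  Seq2 vs Seq4: 9
  Seq2 vs Seq5: 11
  Seq3 vs Seq4: 11
  Seq3 vs Seq5: 11
  Seq4 vs Seq5: 12
The largest is 12, between Seq4 and Seq5.

12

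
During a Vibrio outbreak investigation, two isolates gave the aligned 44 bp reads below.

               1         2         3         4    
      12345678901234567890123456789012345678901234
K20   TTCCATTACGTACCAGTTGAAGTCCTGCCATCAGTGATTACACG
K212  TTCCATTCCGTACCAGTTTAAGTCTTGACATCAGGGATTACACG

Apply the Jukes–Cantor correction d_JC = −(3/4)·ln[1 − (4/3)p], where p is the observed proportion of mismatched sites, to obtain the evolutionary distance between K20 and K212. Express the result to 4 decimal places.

0.1232

The sequences differ at positions 8 (A/C), 19 (G/T), 25 (C/T), 28 (C/A), 35 (T/G).
p = 5/44 = 0.113636.
d = −0.75 · ln(1 − (4/3)·0.113636) = −0.75 · ln(0.848485) = −0.75 · (-0.164303) = 0.1232.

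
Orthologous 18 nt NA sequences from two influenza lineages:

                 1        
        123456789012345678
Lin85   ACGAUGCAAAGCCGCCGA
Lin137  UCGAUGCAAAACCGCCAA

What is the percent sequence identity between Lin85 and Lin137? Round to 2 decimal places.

83.33%

The sequences differ at positions 1 (A/U), 11 (G/A), 17 (G/A).
15 of the 18 sites match, so the percent identity is 15/18 × 100 = 83.33%.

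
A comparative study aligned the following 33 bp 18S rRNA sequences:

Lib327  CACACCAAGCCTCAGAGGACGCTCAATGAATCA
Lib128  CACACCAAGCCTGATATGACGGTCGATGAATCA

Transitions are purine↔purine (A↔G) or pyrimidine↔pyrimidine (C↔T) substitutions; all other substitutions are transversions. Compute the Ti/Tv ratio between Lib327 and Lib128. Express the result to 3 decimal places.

Differing sites — 13:C/G (Tv); 15:G/T (Tv); 17:G/T (Tv); 22:C/G (Tv); 25:A/G (Ti).
Of the 5 differences, 1 transition and 4 transversions, so Ti/Tv = 1/4 = 0.250.

0.250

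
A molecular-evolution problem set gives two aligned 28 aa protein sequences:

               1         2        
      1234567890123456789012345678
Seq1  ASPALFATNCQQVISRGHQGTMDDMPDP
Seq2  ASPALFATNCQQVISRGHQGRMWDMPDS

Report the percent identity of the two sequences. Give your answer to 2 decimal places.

89.29%

The sequences differ at positions 21 (T/R), 23 (D/W), 28 (P/S).
25 of the 28 sites match, so the percent identity is 25/28 × 100 = 89.29%.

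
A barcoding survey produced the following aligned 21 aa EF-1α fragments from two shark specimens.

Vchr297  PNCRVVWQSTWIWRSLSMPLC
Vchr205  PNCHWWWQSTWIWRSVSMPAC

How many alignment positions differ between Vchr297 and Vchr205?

5

Differing sites — 4:R/H; 5:V/W; 6:V/W; 16:L/V; 20:L/A.
That gives 5 mismatches out of 21 aligned sites, so the Hamming distance is 5.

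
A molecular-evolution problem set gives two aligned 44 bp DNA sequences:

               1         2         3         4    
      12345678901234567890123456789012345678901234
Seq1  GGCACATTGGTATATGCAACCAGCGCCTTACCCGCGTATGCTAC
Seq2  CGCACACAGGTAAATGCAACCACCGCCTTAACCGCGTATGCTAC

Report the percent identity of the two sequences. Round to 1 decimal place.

86.4%

Differing sites — 1:G/C; 7:T/C; 8:T/A; 13:T/A; 23:G/C; 31:C/A.
38 of the 44 sites match, so the percent identity is 38/44 × 100 = 86.4%.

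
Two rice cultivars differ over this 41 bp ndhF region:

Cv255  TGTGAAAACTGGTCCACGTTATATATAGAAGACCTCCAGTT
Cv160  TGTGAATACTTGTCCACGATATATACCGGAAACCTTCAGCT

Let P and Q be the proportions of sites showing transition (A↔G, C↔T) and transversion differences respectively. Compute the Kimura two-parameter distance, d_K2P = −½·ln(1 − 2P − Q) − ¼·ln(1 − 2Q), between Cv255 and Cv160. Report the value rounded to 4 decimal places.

Mismatches occur at site 7 (A→T, transversion), site 11 (G→T, transversion), site 19 (T→A, transversion), site 26 (T→C, transition), site 27 (A→C, transversion), site 29 (A→G, transition), site 31 (G→A, transition), site 36 (C→T, transition), site 40 (T→C, transition).
Of the 9 differences, 5 transitions and 4 transversions over 41 sites: P = 5/41 = 0.121951, Q = 4/41 = 0.097561.
d = −0.5·ln(0.658537) − 0.25·ln(0.804878) = −0.5·(-0.417735) − 0.25·(-0.217065) = 0.2631.

0.2631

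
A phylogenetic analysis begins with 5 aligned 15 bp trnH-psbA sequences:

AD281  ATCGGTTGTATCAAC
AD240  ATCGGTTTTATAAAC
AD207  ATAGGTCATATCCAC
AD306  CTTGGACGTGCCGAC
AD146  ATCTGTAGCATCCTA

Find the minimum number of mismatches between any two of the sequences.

2

Pairwise Hamming distances:
  AD281 vs AD240: 2
  AD281 vs AD207: 4
  AD281 vs AD306: 7
  AD281 vs AD146: 6
  AD240 vs AD207: 5
  AD240 vs AD306: 9
  AD240 vs AD146: 8
  AD207 vs AD306: 7
  AD207 vs AD146: 7
  AD306 vs AD146: 11
The smallest is 2, between AD281 and AD240.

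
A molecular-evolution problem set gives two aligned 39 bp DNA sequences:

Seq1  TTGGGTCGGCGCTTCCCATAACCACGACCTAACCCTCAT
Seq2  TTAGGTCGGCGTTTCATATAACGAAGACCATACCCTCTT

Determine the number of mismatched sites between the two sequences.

9

Differing sites — 3:G/A; 12:C/T; 16:C/A; 17:C/T; 23:C/G; 25:C/A; 30:T/A; 31:A/T; 38:A/T.
That gives 9 mismatches out of 39 aligned sites, so the Hamming distance is 9.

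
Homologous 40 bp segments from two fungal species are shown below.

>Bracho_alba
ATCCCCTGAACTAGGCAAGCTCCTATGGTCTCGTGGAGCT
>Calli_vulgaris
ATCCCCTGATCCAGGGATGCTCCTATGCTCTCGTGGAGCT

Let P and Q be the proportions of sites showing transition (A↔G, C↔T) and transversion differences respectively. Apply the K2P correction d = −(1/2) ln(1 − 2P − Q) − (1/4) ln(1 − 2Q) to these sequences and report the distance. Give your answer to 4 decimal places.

The sequences differ at positions 10 (A/T, transversion), 12 (T/C, transition), 16 (C/G, transversion), 18 (A/T, transversion), 28 (G/C, transversion).
Of the 5 differences, 1 transition and 4 transversions over 40 sites: P = 1/40 = 0.025000, Q = 4/40 = 0.100000.
d = −0.5·ln(0.850000) − 0.25·ln(0.800000) = −0.5·(-0.162519) − 0.25·(-0.223144) = 0.1370.

0.1370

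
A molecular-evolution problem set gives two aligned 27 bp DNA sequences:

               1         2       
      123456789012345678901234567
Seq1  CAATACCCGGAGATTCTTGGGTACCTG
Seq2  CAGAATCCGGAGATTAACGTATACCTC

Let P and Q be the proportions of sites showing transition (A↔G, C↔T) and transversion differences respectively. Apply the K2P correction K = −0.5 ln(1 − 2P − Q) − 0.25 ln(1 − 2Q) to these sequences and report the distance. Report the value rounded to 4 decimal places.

0.4440

The sequences differ at positions 3 (A/G, transition), 4 (T/A, transversion), 6 (C/T, transition), 16 (C/A, transversion), 17 (T/A, transversion), 18 (T/C, transition), 20 (G/T, transversion), 21 (G/A, transition), 27 (G/C, transversion).
Of the 9 differences, 4 transitions and 5 transversions over 27 sites: P = 4/27 = 0.148148, Q = 5/27 = 0.185185.
d = −0.5·ln(0.518519) − 0.25·ln(0.629630) = −0.5·(-0.656779) − 0.25·(-0.462623) = 0.4440.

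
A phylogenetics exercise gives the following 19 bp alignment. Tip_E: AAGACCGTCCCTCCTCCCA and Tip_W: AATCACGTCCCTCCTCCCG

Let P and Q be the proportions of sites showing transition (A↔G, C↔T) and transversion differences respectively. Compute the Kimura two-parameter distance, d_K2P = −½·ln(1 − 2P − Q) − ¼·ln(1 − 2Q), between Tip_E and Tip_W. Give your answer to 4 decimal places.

0.2476

Differing sites — 3:G/T (Tv); 4:A/C (Tv); 5:C/A (Tv); 19:A/G (Ti).
Of the 4 differences, 1 transition and 3 transversions over 19 sites: P = 1/19 = 0.052632, Q = 3/19 = 0.157895.
d = −0.5·ln(0.736841) − 0.25·ln(0.684210) = −0.5·(-0.305383) − 0.25·(-0.379490) = 0.2476.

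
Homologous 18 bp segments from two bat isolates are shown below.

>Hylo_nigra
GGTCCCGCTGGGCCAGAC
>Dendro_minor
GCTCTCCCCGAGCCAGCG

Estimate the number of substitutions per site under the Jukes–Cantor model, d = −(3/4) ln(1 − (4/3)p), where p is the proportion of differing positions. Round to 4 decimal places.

Differing sites — 2:G/C; 5:C/T; 7:G/C; 9:T/C; 11:G/A; 17:A/C; 18:C/G.
p = 7/18 = 0.388889.
d = −0.75 · ln(1 − (4/3)·0.388889) = −0.75 · ln(0.481481) = −0.75 · (-0.730889) = 0.5482.

0.5482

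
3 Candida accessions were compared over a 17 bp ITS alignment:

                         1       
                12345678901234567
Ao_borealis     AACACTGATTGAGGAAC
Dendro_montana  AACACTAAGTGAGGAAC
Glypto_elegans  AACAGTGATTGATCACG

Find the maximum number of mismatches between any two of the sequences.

Pairwise Hamming distances:
  Ao_borealis vs Dendro_montana: 2
  Ao_borealis vs Glypto_elegans: 5
  Dendro_montana vs Glypto_elegans: 7
The largest is 7, between Dendro_montana and Glypto_elegans.

7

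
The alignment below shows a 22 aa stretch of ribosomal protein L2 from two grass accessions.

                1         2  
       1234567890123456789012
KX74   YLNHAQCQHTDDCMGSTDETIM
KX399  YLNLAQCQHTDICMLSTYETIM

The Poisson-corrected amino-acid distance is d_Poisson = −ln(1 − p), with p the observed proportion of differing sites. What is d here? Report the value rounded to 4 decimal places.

The sequences differ at positions 4 (H/L), 12 (D/I), 15 (G/L), 18 (D/Y).
p = 4/22 = 0.181818.
d = −ln(1 − 0.181818) = −ln(0.818182) = 0.2007.

0.2007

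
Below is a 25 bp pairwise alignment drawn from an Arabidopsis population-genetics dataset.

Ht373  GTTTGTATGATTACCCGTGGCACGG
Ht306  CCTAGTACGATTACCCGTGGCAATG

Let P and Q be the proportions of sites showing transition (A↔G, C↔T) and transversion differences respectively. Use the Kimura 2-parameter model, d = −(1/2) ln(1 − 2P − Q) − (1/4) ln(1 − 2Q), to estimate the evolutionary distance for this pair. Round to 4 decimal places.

0.2892

Differing sites — 1:G/C (Tv); 2:T/C (Ti); 4:T/A (Tv); 8:T/C (Ti); 23:C/A (Tv); 24:G/T (Tv).
Of the 6 differences, 2 transitions and 4 transversions over 25 sites: P = 2/25 = 0.080000, Q = 4/25 = 0.160000.
d = −0.5·ln(0.680000) − 0.25·ln(0.680000) = −0.5·(-0.385662) − 0.25·(-0.385662) = 0.2892.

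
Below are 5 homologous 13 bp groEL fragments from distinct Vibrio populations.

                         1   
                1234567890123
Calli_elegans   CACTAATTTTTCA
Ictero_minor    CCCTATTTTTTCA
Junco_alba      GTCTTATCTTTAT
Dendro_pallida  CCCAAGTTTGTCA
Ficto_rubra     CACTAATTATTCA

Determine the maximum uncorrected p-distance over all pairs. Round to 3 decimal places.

0.692

Pairwise Hamming distances:
  Calli_elegans vs Ictero_minor: 2
  Calli_elegans vs Junco_alba: 6
  Calli_elegans vs Dendro_pallida: 4
  Calli_elegans vs Ficto_rubra: 1
  Ictero_minor vs Junco_alba: 7
  Ictero_minor vs Dendro_pallida: 3
  Ictero_minor vs Ficto_rubra: 3
  Junco_alba vs Dendro_pallida: 9
  Junco_alba vs Ficto_rubra: 7
  Dendro_pallida vs Ficto_rubra: 5
The largest is 9 mismatches, between Junco_alba and Dendro_pallida; p = 9/13 = 0.692.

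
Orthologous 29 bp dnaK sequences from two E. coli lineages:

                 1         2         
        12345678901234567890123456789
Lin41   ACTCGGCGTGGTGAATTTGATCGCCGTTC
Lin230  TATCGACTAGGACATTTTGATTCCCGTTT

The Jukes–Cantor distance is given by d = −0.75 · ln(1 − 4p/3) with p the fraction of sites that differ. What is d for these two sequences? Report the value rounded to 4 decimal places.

0.5285

Differing sites — 1:A/T; 2:C/A; 6:G/A; 8:G/T; 9:T/A; 12:T/A; 13:G/C; 15:A/T; 22:C/T; 23:G/C; 29:C/T.
p = 11/29 = 0.379310.
d = −0.75 · ln(1 − (4/3)·0.379310) = −0.75 · ln(0.494253) = −0.75 · (-0.704708) = 0.5285.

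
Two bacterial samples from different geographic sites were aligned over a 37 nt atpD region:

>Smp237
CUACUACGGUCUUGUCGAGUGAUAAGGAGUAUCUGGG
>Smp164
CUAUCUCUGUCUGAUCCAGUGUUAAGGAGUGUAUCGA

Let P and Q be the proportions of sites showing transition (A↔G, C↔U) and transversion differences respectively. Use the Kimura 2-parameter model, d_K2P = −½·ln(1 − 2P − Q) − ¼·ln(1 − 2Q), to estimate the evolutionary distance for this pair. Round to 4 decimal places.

0.4264

Mismatches occur at site 4 (C↔U, transition), site 5 (U↔C, transition), site 6 (A↔U, transversion), site 8 (G↔U, transversion), site 13 (U↔G, transversion), site 14 (G↔A, transition), site 17 (G↔C, transversion), site 22 (A↔U, transversion), site 31 (A↔G, transition), site 33 (C↔A, transversion), site 35 (G↔C, transversion), site 37 (G↔A, transition).
Of the 12 differences, 5 transitions and 7 transversions over 37 sites: P = 5/37 = 0.135135, Q = 7/37 = 0.189189.
d = −0.5·ln(0.540541) − 0.25·ln(0.621622) = −0.5·(-0.615185) − 0.25·(-0.475423) = 0.4264.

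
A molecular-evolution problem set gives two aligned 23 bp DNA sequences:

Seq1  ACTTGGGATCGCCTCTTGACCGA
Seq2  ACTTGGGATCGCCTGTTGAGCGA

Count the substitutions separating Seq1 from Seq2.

The sequences differ at positions 15 (C/G), 20 (C/G).
That gives 2 mismatches out of 23 aligned sites, so the Hamming distance is 2.

2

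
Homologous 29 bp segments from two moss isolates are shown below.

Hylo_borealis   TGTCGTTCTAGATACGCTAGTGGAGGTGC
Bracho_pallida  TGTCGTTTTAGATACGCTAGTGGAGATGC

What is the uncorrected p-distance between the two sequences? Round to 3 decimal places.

0.069

Mismatches occur at site 8 (C→T), site 26 (G→A).
There are 2 differences over 29 sites, so p = 2/29 = 0.069.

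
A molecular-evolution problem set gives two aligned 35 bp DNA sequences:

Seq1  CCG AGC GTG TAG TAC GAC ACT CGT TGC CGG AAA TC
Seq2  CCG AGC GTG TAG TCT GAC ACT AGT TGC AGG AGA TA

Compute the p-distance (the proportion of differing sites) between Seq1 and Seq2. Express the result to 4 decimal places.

0.1714

Mismatches occur at site 14 (A↔C), site 15 (C↔T), site 22 (C↔A), site 28 (C↔A), site 32 (A↔G), site 35 (C↔A).
There are 6 differences over 35 sites, so p = 6/35 = 0.1714.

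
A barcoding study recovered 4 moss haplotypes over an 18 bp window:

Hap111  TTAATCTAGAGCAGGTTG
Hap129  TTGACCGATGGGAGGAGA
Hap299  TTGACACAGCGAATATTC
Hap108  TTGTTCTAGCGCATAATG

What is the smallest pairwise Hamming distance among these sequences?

6

Pairwise Hamming distances:
  Hap111 vs Hap129: 9
  Hap111 vs Hap299: 9
  Hap111 vs Hap108: 6
  Hap129 vs Hap299: 10
  Hap129 vs Hap108: 10
  Hap299 vs Hap108: 7
The smallest is 6, between Hap111 and Hap108.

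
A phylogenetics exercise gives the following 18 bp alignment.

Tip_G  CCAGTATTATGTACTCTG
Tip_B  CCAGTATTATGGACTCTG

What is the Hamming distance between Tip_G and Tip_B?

Differing sites — 12:T/G.
That gives 1 mismatch out of 18 aligned sites, so the Hamming distance is 1.

1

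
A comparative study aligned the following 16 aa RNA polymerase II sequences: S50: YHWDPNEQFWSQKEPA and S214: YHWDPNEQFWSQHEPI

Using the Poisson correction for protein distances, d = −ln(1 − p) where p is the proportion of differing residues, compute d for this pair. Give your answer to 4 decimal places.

Mismatches occur at site 13 (K/H), site 16 (A/I).
p = 2/16 = 0.125000.
d = −ln(1 − 0.125000) = −ln(0.875000) = 0.1335.

0.1335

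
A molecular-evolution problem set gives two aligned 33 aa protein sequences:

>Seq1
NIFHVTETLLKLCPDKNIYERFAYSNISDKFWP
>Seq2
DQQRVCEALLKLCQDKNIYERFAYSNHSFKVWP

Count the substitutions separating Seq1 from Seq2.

10

The sequences differ at positions 1 (N/D), 2 (I/Q), 3 (F/Q), 4 (H/R), 6 (T/C), 8 (T/A), 14 (P/Q), 27 (I/H), 29 (D/F), 31 (F/V).
That gives 10 mismatches out of 33 aligned sites, so the Hamming distance is 10.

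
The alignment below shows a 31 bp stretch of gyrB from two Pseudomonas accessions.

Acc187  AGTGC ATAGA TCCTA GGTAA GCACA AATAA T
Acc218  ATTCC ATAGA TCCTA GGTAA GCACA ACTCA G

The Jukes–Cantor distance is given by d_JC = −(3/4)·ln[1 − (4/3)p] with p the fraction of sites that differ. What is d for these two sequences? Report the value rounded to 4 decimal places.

Mismatches occur at site 2 (G↔T), site 4 (G↔C), site 27 (A↔C), site 29 (A↔C), site 31 (T↔G).
p = 5/31 = 0.161290.
d = −0.75 · ln(1 − (4/3)·0.161290) = −0.75 · ln(0.784947) = −0.75 · (-0.242139) = 0.1816.

0.1816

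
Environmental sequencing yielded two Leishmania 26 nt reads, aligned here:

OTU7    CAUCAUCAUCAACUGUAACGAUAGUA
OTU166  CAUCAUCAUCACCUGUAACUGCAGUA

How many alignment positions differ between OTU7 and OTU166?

4

The sequences differ at positions 12 (A/C), 20 (G/U), 21 (A/G), 22 (U/C).
That gives 4 mismatches out of 26 aligned sites, so the Hamming distance is 4.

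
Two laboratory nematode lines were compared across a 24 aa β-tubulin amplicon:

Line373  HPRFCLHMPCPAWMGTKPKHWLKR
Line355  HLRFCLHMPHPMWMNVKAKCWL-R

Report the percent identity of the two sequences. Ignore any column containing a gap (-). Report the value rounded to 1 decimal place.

69.6%

Excluding the 1 gap column leaves 23 comparable sites.
Differing sites — 2:P/L; 10:C/H; 12:A/M; 15:G/N; 16:T/V; 18:P/A; 20:H/C.
16 of the 23 comparable sites match, so the percent identity is 16/23 × 100 = 69.6%.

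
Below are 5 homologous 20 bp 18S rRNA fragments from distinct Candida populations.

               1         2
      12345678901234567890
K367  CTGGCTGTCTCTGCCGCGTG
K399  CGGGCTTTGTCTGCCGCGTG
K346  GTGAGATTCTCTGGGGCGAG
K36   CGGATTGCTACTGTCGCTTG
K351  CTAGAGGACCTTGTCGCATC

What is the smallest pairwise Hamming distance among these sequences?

Pairwise Hamming distances:
  K367 vs K399: 3
  K367 vs K346: 8
  K367 vs K36: 8
  K367 vs K351: 9
  K399 vs K346: 9
  K399 vs K36: 8
  K399 vs K351: 12
  K346 vs K36: 12
  K346 vs K351: 14
  K36 vs K351: 11
The smallest is 3, between K367 and K399.

3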